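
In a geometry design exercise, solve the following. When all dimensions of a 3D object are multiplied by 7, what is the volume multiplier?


Linear scale factor k = 7
Rule: under a linear scaling by k, volumes scale by k^3.
k^3 = 7 * 7 * 7
k^3 = 49 * 7
k^3 = 343
Volume scales by a factor of 343.
343 (dimensionless)


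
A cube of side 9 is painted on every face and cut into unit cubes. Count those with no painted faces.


Large cube: 9 x 9 x 9, cut into unit cubes.
n = 9, so n - 2 = 7
Unpainted cubes form the interior (n - 2)^3 block.
(n - 2)^3 = 7^3 = 343
343 unit cubes


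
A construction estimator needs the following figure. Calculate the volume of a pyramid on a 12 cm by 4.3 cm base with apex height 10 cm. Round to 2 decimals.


Shape: rectangular pyramid
Base: 12 cm x 4.3 cm, Height h = 10 cm
Formula: V = (1/3) * base_area * h
base_area = 12 * 4.3 = 51.6
base_area * h = 51.6 * 10 = 516
V = 516 / 3
V = 172
172 cm^3


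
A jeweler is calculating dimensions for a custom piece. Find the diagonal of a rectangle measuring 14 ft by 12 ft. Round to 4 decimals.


Shape: rectangle (diagonal via Pythagoras)
Sides: 14 ft and 12 ft
Formula: d = sqrt(l^2 + w^2)
l^2 = 196, w^2 = 144
l^2 + w^2 = 340
d = sqrt(340)
d = 18.4391
18.4391 ft


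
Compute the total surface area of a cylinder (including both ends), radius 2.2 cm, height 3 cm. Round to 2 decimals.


Shape: closed cylinder
Radius r = 2.2 cm, Height h = 3 cm
Formula: SA = 2*pi*r^2 + 2*pi*r*h = 2*pi*r*(r + h)
r + h = 5.2
2 * r * (r + h) = 2 * 2.2 * 5.2 = 22.88
SA = 22.88 * pi
SA = 71.88
71.88 cm^2


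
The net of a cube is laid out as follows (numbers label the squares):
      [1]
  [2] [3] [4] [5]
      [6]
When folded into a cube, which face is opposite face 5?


Net: cross layout. Take square 3 as the base (bottom).
Fold the four squares in the horizontal row up around 3: 2 -> left, 4 -> right, 5 wraps to the top.
Fold 1 and 6 up from 3: 1 -> back, 6 -> front.
Opposite pairs are therefore: (1, 6), (2, 4), (3, 5).
Face 5 is opposite face 3.
face 3


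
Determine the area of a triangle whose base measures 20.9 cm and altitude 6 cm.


Shape: triangle
Base b = 20.9 cm, Height h = 6 cm
Formula: A = (1/2) * b * h
A = 0.5 * 20.9 * 6
A = 0.5 * 125.4
A = 62.7
62.7 cm^2


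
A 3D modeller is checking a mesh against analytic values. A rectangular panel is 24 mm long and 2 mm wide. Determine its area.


Shape: rectangle
Length l = 24 mm, Width w = 2 mm
Formula: A = l * w
A = 24 * 2
A = 48
48 mm^2


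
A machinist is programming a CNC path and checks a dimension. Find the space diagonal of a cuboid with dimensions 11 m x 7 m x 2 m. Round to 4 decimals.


Shape: rectangular box (space diagonal)
l = 11 m, w = 7 m, h = 2 m
Visualize: the diagonal of the base, then a right triangle with that diagonal and the height.
Formula: d = sqrt(l^2 + w^2 + h^2)
l^2 + w^2 + h^2 = 121 + 49 + 4 = 174
d = sqrt(174)
d = 13.1909
13.1909 m


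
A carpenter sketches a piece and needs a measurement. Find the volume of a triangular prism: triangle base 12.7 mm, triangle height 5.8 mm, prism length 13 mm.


Shape: triangular prism
Triangle base = 12.7 mm, triangle height = 5.8 mm, prism length L = 13 mm
Formula: V = (1/2 * b * h_tri) * L
Cross-section area = 0.5 * 12.7 * 5.8 = 36.83
V = 36.83 * 13
V = 478.79
478.79 mm^3


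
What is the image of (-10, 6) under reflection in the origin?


Transformation: reflection
Original point: (-10, 6)
Rule for reflection through the origin: (x, y) -> (-x, -y)
Apply: (-10, 6) -> (10, -6)
(10, -6)


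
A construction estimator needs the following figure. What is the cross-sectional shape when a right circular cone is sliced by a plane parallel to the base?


Solid: right circular cone
Cutting plane: parallel to the base
Visualize the intersection of the plane with the solid's surface.
The boundary of the cut region is a circle.
circle


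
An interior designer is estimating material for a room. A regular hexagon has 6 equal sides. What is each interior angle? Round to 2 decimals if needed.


Shape: regular hexagon (6 sides)
Formula: interior angle = (n - 2) * 180 / n
(n - 2) = 4
(n - 2) * 180 = 720
angle = 720 / 6
angle = 120
120 degrees


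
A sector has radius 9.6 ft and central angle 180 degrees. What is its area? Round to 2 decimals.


Shape: circular sector
Radius r = 9.6 ft, Angle = 180 degrees
Formula: A = (angle/360) * pi * r^2
r^2 = 92.16
Fraction of circle = 180/360
A = (180/360) * pi * 92.16
A = 46.08 * pi
A = 144.76
144.76 ft^2


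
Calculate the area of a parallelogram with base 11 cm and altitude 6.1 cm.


Shape: parallelogram
Base b = 11 cm, Height h = 6.1 cm
Formula: A = b * h
A = 11 * 6.1
A = 67.1
67.1 cm^2


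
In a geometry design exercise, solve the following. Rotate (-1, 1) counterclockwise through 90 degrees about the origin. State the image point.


Transformation: rotation about the origin
Original point: (-1, 1)
Rule for 90 deg counterclockwise: (x, y) -> (-y, x)
Apply: (-1, 1) -> (-1, -1)
(-1, -1)


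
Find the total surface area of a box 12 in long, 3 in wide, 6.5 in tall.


Shape: rectangular prism
l = 12 in, w = 3 in, h = 6.5 in
Formula: SA = 2(lw + lh + wh)
lw = 36, lh = 78, wh = 19.5
lw + lh + wh = 133.5
SA = 2 * 133.5
SA = 267
267 in^2


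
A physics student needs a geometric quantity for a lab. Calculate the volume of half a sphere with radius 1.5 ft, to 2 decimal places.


Shape: hemisphere (half of a sphere)
Radius r = 1.5 ft
Formula: V = (1/2) * (4/3) * pi * r^3 = (2/3) * pi * r^3
r^3 = 3.375
(2/3) * 3.375 = 2.25
V = 2.25 * pi
V = 7.07
7.07 ft^3


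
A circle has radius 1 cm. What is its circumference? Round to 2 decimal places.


Shape: circle
Radius r = 1 cm
Formula: C = 2 * pi * r
C = 2 * pi * 1
C = 2 * pi
C = 6.28
6.28 cm


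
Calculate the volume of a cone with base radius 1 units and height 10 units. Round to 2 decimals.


Shape: cone
Radius r = 1 units, Height h = 10 units
Formula: V = (1/3) * pi * r^2 * h
r^2 = 1
pi * r^2 * h = pi * 1 * 10 = 10 * pi
V = 10 * pi / 3
V = 10.47
10.47 units^3


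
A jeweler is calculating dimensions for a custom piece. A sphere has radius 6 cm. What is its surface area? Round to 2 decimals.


Shape: sphere
Radius r = 6 cm
Formula: SA = 4 * pi * r^2
r^2 = 36
SA = 4 * pi * 36
SA = 144 * pi
SA = 452.39
452.39 cm^2


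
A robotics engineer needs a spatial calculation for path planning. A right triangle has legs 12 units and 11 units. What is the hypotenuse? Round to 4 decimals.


Shape: right triangle
Legs a = 12 units, b = 11 units
Formula: c = sqrt(a^2 + b^2)
a^2 = 144, b^2 = 121
a^2 + b^2 = 265
c = sqrt(265)
c = 16.2788
16.2788 units


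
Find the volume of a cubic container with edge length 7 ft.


Shape: cube
Side s = 7 ft
Formula: V = s^3
V = 7 * 7 * 7
V = 49 * 7
V = 343
343 ft^3


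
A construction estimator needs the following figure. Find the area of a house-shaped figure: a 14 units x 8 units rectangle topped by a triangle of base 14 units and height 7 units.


Composite shape: rectangle + triangle
Rectangle area = 14 * 8 = 112
Triangle area = 0.5 * 14 * 7 = 49
Total = 112 + 49
Total = 161
161 units^2


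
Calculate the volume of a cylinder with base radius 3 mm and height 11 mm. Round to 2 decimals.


Shape: cylinder
Radius r = 3 mm, Height h = 11 mm
Formula: V = pi * r^2 * h
r^2 = 9
V = pi * 9 * 11
V = 99 * pi
V = 311.02
311.02 mm^3


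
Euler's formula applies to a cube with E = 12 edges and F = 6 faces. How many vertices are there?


Polyhedron: cube
Euler's formula for convex polyhedra: V - E + F = 2
Given: E = 12 edges and F = 6 faces
Solve for V:
V = 2 + E - F = 2 + 12 - 6 = 8
8 vertices


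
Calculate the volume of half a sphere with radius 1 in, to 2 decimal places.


Shape: hemisphere (half of a sphere)
Radius r = 1 in
Formula: V = (1/2) * (4/3) * pi * r^3 = (2/3) * pi * r^3
r^3 = 1
(2/3) * 1 = 0.666667
V = 0.666667 * pi
V = 2.09
2.09 in^3


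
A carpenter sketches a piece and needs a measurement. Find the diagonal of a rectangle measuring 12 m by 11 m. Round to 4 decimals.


Shape: rectangle (diagonal via Pythagoras)
Sides: 12 m and 11 m
Formula: d = sqrt(l^2 + w^2)
l^2 = 144, w^2 = 121
l^2 + w^2 = 265
d = sqrt(265)
d = 16.2788
16.2788 m


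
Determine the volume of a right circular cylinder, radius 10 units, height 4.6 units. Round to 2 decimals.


Shape: cylinder
Radius r = 10 units, Height h = 4.6 units
Formula: V = pi * r^2 * h
r^2 = 100
V = pi * 100 * 4.6
V = 460 * pi
V = 1445.13
1445.13 units^3


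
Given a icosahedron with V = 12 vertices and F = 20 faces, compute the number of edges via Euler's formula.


Polyhedron: icosahedron
Euler's formula for convex polyhedra: V - E + F = 2
Given: V = 12 vertices and F = 20 faces
Solve for E:
E = V + F - 2 = 12 + 20 - 2 = 30
30 edges


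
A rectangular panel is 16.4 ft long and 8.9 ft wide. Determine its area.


Shape: rectangle
Length l = 16.4 ft, Width w = 8.9 ft
Formula: A = l * w
A = 16.4 * 8.9
A = 145.96
145.96 ft^2


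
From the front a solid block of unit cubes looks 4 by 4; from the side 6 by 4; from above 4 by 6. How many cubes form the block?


Orthographic views of a solid rectangular block:
Front view 4 x 4 -> length = 4, height = 4
Side view 6 x 4 -> width = 6, height = 4 (consistent)
Top view 4 x 6 -> confirms length = 4, width = 6
The block is 4 x 6 x 4.
Total unit cubes = 4 * 6 * 4 = 96
96 unit cubes


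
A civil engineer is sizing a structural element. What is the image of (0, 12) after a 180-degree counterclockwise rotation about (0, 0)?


Transformation: rotation about the origin
Original point: (0, 12)
Rule for 180 deg: (x, y) -> (-x, -y)
Apply: (0, 12) -> (0, -12)
(0, -12)


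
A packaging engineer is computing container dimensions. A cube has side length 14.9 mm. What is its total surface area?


Shape: cube
Side s = 14.9 mm
A cube has 6 square faces.
Formula: SA = 6 * s^2
s^2 = 222.01
SA = 6 * 222.01
SA = 1332.06
1332.06 mm^2


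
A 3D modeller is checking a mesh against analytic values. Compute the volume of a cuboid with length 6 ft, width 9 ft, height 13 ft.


Shape: rectangular prism
l = 6 ft, w = 9 ft, h = 13 ft
Formula: V = l * w * h
V = 6 * 9 * 13
V = 54 * 13
V = 702
702 ft^3


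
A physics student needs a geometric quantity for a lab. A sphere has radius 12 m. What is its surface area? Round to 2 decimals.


Shape: sphere
Radius r = 12 m
Formula: SA = 4 * pi * r^2
r^2 = 144
SA = 4 * pi * 144
SA = 576 * pi
SA = 1809.56
1809.56 m^2


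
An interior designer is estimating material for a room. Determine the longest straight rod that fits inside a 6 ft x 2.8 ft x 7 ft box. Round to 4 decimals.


Shape: rectangular box (space diagonal)
l = 6 ft, w = 2.8 ft, h = 7 ft
Visualize: the diagonal of the base, then a right triangle with that diagonal and the height.
Formula: d = sqrt(l^2 + w^2 + h^2)
l^2 + w^2 + h^2 = 36 + 7.84 + 49 = 92.84
d = sqrt(92.84)
d = 9.6354
9.6354 ft


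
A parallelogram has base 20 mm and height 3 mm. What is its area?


Shape: parallelogram
Base b = 20 mm, Height h = 3 mm
Formula: A = b * h
A = 20 * 3
A = 60
60 mm^2


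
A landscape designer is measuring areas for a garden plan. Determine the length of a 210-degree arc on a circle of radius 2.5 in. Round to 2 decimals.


Shape: circular arc
Radius r = 2.5 in, Angle = 210 degrees
Formula: L = (angle/360) * 2 * pi * r
2 * pi * r = 5 * pi
L = (210/360) * 5 * pi
L = 2.916667 * pi
L = 9.16
9.16 in


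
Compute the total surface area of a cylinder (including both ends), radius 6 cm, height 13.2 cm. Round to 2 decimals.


Shape: closed cylinder
Radius r = 6 cm, Height h = 13.2 cm
Formula: SA = 2*pi*r^2 + 2*pi*r*h = 2*pi*r*(r + h)
r + h = 19.2
2 * r * (r + h) = 2 * 6 * 19.2 = 230.4
SA = 230.4 * pi
SA = 723.82
723.82 cm^2


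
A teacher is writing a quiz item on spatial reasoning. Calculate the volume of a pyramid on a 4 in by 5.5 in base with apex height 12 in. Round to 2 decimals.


Shape: rectangular pyramid
Base: 4 in x 5.5 in, Height h = 12 in
Formula: V = (1/3) * base_area * h
base_area = 4 * 5.5 = 22
base_area * h = 22 * 12 = 264
V = 264 / 3
V = 88
88 in^3


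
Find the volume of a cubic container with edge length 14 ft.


Shape: cube
Side s = 14 ft
Formula: V = s^3
V = 14 * 14 * 14
V = 196 * 14
V = 2744
2744 ft^3


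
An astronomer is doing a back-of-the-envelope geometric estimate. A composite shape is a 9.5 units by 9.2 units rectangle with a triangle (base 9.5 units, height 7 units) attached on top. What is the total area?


Composite shape: rectangle + triangle
Rectangle area = 9.5 * 9.2 = 87.4
Triangle area = 0.5 * 9.5 * 7 = 33.25
Total = 87.4 + 33.25
Total = 120.65
120.65 units^2


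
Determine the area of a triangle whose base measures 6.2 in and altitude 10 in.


Shape: triangle
Base b = 6.2 in, Height h = 10 in
Formula: A = (1/2) * b * h
A = 0.5 * 6.2 * 10
A = 0.5 * 62
A = 31
31 in^2


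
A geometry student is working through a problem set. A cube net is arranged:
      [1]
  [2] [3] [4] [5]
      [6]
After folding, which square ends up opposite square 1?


Net: cross layout. Take square 3 as the base (bottom).
Fold the four squares in the horizontal row up around 3: 2 -> left, 4 -> right, 5 wraps to the top.
Fold 1 and 6 up from 3: 1 -> back, 6 -> front.
Opposite pairs are therefore: (1, 6), (2, 4), (3, 5).
Face 1 is opposite face 6.
face 6


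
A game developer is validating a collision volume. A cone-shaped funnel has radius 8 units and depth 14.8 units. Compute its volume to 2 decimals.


Shape: cone
Radius r = 8 units, Height h = 14.8 units
Formula: V = (1/3) * pi * r^2 * h
r^2 = 64
pi * r^2 * h = pi * 64 * 14.8 = 947.2 * pi
V = 947.2 * pi / 3
V = 991.91
991.91 units^3


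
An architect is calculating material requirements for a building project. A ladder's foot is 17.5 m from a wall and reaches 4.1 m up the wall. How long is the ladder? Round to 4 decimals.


Shape: right triangle
Legs a = 17.5 m, b = 4.1 m
Formula: c = sqrt(a^2 + b^2)
a^2 = 306.25, b^2 = 16.81
a^2 + b^2 = 323.06
c = sqrt(323.06)
c = 17.9739
17.9739 m


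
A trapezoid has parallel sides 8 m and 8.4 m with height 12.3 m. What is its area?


Shape: trapezoid
Parallel sides a = 8 m, b = 8.4 m; Height h = 12.3 m
Formula: A = (a + b) * h / 2
a + b = 8 + 8.4 = 16.4
A = 16.4 * 12.3 / 2
A = 201.72 / 2
A = 100.86
100.86 m^2


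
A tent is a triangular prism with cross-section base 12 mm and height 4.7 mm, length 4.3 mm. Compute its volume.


Shape: triangular prism
Triangle base = 12 mm, triangle height = 4.7 mm, prism length L = 4.3 mm
Formula: V = (1/2 * b * h_tri) * L
Cross-section area = 0.5 * 12 * 4.7 = 28.2
V = 28.2 * 4.3
V = 121.26
121.26 mm^3


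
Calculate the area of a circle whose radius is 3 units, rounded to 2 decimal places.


Shape: circle
Radius r = 3 units
Formula: A = pi * r^2
r^2 = 3^2 = 9
A = pi * 9
A = 28.27
28.27 units^2


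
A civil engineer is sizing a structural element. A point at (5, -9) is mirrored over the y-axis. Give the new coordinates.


Transformation: reflection
Original point: (5, -9)
Rule for reflection over the y-axis: (x, y) -> (-x, y)
Apply: (5, -9) -> (-5, -9)
(-5, -9)


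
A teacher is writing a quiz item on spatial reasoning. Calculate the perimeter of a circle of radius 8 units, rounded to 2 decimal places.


Shape: circle
Radius r = 8 units
Formula: C = 2 * pi * r
C = 2 * pi * 8
C = 16 * pi
C = 50.27
50.27 units


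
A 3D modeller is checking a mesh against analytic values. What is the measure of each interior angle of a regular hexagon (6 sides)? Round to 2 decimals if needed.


Shape: regular hexagon (6 sides)
Formula: interior angle = (n - 2) * 180 / n
(n - 2) = 4
(n - 2) * 180 = 720
angle = 720 / 6
angle = 120
120 degrees


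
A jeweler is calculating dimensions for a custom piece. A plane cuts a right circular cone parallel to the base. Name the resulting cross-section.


Solid: right circular cone
Cutting plane: parallel to the base
Visualize the intersection of the plane with the solid's surface.
The boundary of the cut region is a circle.
circle


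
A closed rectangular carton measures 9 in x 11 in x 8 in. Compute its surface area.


Shape: rectangular prism
l = 9 in, w = 11 in, h = 8 in
Formula: SA = 2(lw + lh + wh)
lw = 99, lh = 72, wh = 88
lw + lh + wh = 259
SA = 2 * 259
SA = 518
518 in^2


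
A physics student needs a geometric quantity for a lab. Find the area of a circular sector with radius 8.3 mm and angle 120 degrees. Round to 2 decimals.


Shape: circular sector
Radius r = 8.3 mm, Angle = 120 degrees
Formula: A = (angle/360) * pi * r^2
r^2 = 68.89
Fraction of circle = 120/360
A = (120/360) * pi * 68.89
A = 22.963333 * pi
A = 72.14
72.14 mm^2


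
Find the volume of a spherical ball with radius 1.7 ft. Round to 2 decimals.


Shape: sphere
Radius r = 1.7 ft
Formula: V = (4/3) * pi * r^3
r^3 = 4.913
(4/3) * 4.913 = 6.550667
V = 6.550667 * pi
V = 20.58
20.58 ft^3


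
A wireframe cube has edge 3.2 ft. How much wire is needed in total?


Shape: cube
Side s = 3.2 ft
A cube has 12 edges, all equal.
Formula: total edge length = 12 * s
Total = 12 * 3.2
Total = 38.4
38.4 ft


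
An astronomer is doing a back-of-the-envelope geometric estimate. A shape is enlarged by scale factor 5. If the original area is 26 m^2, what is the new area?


Linear scale factor k = 5
Original area = 26 m^2
Rule: under a linear scaling by k, areas scale by k^2.
k^2 = 5^2 = 25
New area = 26 * 25
New area = 650
650 m^2


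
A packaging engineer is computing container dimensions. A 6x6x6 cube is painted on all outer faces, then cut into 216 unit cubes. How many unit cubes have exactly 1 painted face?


Large cube: 6 x 6 x 6, cut into unit cubes.
n = 6, so n - 2 = 4
Cubes with 1 painted face lie in the interior of each face.
A cube has 6 faces; each contributes (n - 2)^2 = 16 such cubes.
Count = 6 * 16 = 96
96 unit cubes


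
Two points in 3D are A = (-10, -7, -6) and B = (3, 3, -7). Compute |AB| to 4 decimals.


3D distance between two points
P1 = (-10, -7, -6), P2 = (3, 3, -7)
Formula: d = sqrt((x2-x1)^2 + (y2-y1)^2 + (z2-z1)^2)
dx = 3 - -10 = 13
dy = 3 - -7 = 10
dz = -7 - -6 = -1
dx^2 + dy^2 + dz^2 = 169 + 100 + 1 = 270
d = sqrt(270)
d = 16.4317
16.4317 units


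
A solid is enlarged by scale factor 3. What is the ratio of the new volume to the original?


Linear scale factor k = 3
Rule: under a linear scaling by k, volumes scale by k^3.
k^3 = 3 * 3 * 3
k^3 = 9 * 3
k^3 = 27
Volume scales by a factor of 27.
27 (dimensionless)


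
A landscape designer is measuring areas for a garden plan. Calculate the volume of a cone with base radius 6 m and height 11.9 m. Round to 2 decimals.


Shape: cone
Radius r = 6 m, Height h = 11.9 m
Formula: V = (1/3) * pi * r^2 * h
r^2 = 36
pi * r^2 * h = pi * 36 * 11.9 = 428.4 * pi
V = 428.4 * pi / 3
V = 448.62
448.62 m^3


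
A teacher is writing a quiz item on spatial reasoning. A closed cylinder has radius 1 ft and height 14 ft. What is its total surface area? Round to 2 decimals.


Shape: closed cylinder
Radius r = 1 ft, Height h = 14 ft
Formula: SA = 2*pi*r^2 + 2*pi*r*h = 2*pi*r*(r + h)
r + h = 15
2 * r * (r + h) = 2 * 1 * 15 = 30
SA = 30 * pi
SA = 94.25
94.25 ft^2


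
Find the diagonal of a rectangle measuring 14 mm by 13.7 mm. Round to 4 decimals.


Shape: rectangle (diagonal via Pythagoras)
Sides: 14 mm and 13.7 mm
Formula: d = sqrt(l^2 + w^2)
l^2 = 196, w^2 = 187.69
l^2 + w^2 = 383.69
d = sqrt(383.69)
d = 19.588
19.588 mm


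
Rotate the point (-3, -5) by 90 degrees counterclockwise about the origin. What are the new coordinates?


Transformation: rotation about the origin
Original point: (-3, -5)
Rule for 90 deg counterclockwise: (x, y) -> (-y, x)
Apply: (-3, -5) -> (5, -3)
(5, -3)


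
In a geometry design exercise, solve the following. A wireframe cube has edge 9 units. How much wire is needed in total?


Shape: cube
Side s = 9 units
A cube has 12 edges, all equal.
Formula: total edge length = 12 * s
Total = 12 * 9
Total = 108
108 units


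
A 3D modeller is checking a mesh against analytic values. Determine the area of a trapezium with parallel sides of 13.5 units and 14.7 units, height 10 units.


Shape: trapezoid
Parallel sides a = 13.5 units, b = 14.7 units; Height h = 10 units
Formula: A = (a + b) * h / 2
a + b = 13.5 + 14.7 = 28.2
A = 28.2 * 10 / 2
A = 282 / 2
A = 141
141 units^2


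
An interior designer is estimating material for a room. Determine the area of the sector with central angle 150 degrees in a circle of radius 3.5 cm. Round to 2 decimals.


Shape: circular sector
Radius r = 3.5 cm, Angle = 150 degrees
Formula: A = (angle/360) * pi * r^2
r^2 = 12.25
Fraction of circle = 150/360
A = (150/360) * pi * 12.25
A = 5.104167 * pi
A = 16.04
16.04 cm^2


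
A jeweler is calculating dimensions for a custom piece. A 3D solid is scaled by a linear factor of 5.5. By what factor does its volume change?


Linear scale factor k = 5.5
Rule: under a linear scaling by k, volumes scale by k^3.
k^3 = 5.5 * 5.5 * 5.5
k^3 = 30.25 * 5.5
k^3 = 166.375
Volume scales by a factor of 166.375.
166.375 (dimensionless)


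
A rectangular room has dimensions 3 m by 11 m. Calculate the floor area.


Shape: rectangle
Length l = 3 m, Width w = 11 m
Formula: A = l * w
A = 3 * 11
A = 33
33 m^2


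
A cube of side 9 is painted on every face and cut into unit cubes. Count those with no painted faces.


Large cube: 9 x 9 x 9, cut into unit cubes.
n = 9, so n - 2 = 7
Unpainted cubes form the interior (n - 2)^3 block.
(n - 2)^3 = 7^3 = 343
343 unit cubes


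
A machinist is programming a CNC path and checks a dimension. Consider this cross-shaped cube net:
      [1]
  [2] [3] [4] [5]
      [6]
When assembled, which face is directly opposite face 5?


Net: cross layout. Take square 3 as the base (bottom).
Fold the four squares in the horizontal row up around 3: 2 -> left, 4 -> right, 5 wraps to the top.
Fold 1 and 6 up from 3: 1 -> back, 6 -> front.
Opposite pairs are therefore: (1, 6), (2, 4), (3, 5).
Face 5 is opposite face 3.
face 3


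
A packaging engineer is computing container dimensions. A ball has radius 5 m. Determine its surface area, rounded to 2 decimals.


Shape: sphere
Radius r = 5 m
Formula: SA = 4 * pi * r^2
r^2 = 25
SA = 4 * pi * 25
SA = 100 * pi
SA = 314.16
314.16 m^2


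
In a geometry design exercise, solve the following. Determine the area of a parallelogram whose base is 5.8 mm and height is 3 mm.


Shape: parallelogram
Base b = 5.8 mm, Height h = 3 mm
Formula: A = b * h
A = 5.8 * 3
A = 17.4
17.4 mm^2


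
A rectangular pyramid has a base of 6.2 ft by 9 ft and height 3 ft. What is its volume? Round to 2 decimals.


Shape: rectangular pyramid
Base: 6.2 ft x 9 ft, Height h = 3 ft
Formula: V = (1/3) * base_area * h
base_area = 6.2 * 9 = 55.8
base_area * h = 55.8 * 3 = 167.4
V = 167.4 / 3
V = 55.8
55.8 ft^3


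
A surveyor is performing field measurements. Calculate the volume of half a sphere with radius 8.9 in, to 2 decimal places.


Shape: hemisphere (half of a sphere)
Radius r = 8.9 in
Formula: V = (1/2) * (4/3) * pi * r^3 = (2/3) * pi * r^3
r^3 = 704.969
(2/3) * 704.969 = 469.979333
V = 469.979333 * pi
V = 1476.48
1476.48 in^3


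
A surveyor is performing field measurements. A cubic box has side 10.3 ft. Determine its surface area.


Shape: cube
Side s = 10.3 ft
A cube has 6 square faces.
Formula: SA = 6 * s^2
s^2 = 106.09
SA = 6 * 106.09
SA = 636.54
636.54 ft^2


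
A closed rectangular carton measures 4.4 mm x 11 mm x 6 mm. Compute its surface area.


Shape: rectangular prism
l = 4.4 mm, w = 11 mm, h = 6 mm
Formula: SA = 2(lw + lh + wh)
lw = 48.4, lh = 26.4, wh = 66
lw + lh + wh = 140.8
SA = 2 * 140.8
SA = 281.6
281.6 mm^2


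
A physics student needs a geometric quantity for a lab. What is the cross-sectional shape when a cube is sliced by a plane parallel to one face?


Solid: cube
Cutting plane: parallel to one face
Visualize the intersection of the plane with the solid's surface.
The boundary of the cut region is a square.
square


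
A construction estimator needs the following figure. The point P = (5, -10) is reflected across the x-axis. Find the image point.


Transformation: reflection
Original point: (5, -10)
Rule for reflection over the x-axis: (x, y) -> (x, -y)
Apply: (5, -10) -> (5, 10)
(5, 10)


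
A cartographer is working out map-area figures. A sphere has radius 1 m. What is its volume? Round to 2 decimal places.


Shape: sphere
Radius r = 1 m
Formula: V = (4/3) * pi * r^3
r^3 = 1
(4/3) * 1 = 1.333333
V = 1.333333 * pi
V = 4.19
4.19 m^3


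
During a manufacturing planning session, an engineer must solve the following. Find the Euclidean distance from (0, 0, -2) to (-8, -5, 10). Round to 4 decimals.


3D distance between two points
P1 = (0, 0, -2), P2 = (-8, -5, 10)
Formula: d = sqrt((x2-x1)^2 + (y2-y1)^2 + (z2-z1)^2)
dx = -8 - 0 = -8
dy = -5 - 0 = -5
dz = 10 - -2 = 12
dx^2 + dy^2 + dz^2 = 64 + 25 + 144 = 233
d = sqrt(233)
d = 15.2643
15.2643 units


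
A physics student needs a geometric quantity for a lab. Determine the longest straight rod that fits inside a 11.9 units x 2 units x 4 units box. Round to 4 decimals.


Shape: rectangular box (space diagonal)
l = 11.9 units, w = 2 units, h = 4 units
Visualize: the diagonal of the base, then a right triangle with that diagonal and the height.
Formula: d = sqrt(l^2 + w^2 + h^2)
l^2 + w^2 + h^2 = 141.61 + 4 + 16 = 161.61
d = sqrt(161.61)
d = 12.7126
12.7126 units


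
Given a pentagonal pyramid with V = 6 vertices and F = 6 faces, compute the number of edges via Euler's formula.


Polyhedron: pentagonal pyramid
Euler's formula for convex polyhedra: V - E + F = 2
Given: V = 6 vertices and F = 6 faces
Solve for E:
E = V + F - 2 = 6 + 6 - 2 = 10
10 edges


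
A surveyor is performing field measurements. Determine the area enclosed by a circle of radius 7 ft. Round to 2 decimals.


Shape: circle
Radius r = 7 ft
Formula: A = pi * r^2
r^2 = 7^2 = 49
A = pi * 49
A = 153.94
153.94 ft^2


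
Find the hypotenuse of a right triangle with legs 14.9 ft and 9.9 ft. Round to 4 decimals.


Shape: right triangle
Legs a = 14.9 ft, b = 9.9 ft
Formula: c = sqrt(a^2 + b^2)
a^2 = 222.01, b^2 = 98.01
a^2 + b^2 = 320.02
c = sqrt(320.02)
c = 17.8891
17.8891 ft


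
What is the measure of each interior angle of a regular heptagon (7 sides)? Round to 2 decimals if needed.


Shape: regular heptagon (7 sides)
Formula: interior angle = (n - 2) * 180 / n
(n - 2) = 5
(n - 2) * 180 = 900
angle = 900 / 7
angle = 128.57
128.57 degrees


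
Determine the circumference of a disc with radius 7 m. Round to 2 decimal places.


Shape: circle
Radius r = 7 m
Formula: C = 2 * pi * r
C = 2 * pi * 7
C = 14 * pi
C = 43.98
43.98 m


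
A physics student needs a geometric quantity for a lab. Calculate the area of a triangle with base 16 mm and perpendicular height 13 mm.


Shape: triangle
Base b = 16 mm, Height h = 13 mm
Formula: A = (1/2) * b * h
A = 0.5 * 16 * 13
A = 0.5 * 208
A = 104
104 mm^2


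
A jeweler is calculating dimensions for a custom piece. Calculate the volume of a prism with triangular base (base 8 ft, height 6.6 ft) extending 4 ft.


Shape: triangular prism
Triangle base = 8 ft, triangle height = 6.6 ft, prism length L = 4 ft
Formula: V = (1/2 * b * h_tri) * L
Cross-section area = 0.5 * 8 * 6.6 = 26.4
V = 26.4 * 4
V = 105.6
105.6 ft^3


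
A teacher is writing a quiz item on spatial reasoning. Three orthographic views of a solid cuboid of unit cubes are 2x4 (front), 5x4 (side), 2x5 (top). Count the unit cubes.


Orthographic views of a solid rectangular block:
Front view 2 x 4 -> length = 2, height = 4
Side view 5 x 4 -> width = 5, height = 4 (consistent)
Top view 2 x 5 -> confirms length = 2, width = 5
The block is 2 x 5 x 4.
Total unit cubes = 2 * 5 * 4 = 40
40 unit cubes


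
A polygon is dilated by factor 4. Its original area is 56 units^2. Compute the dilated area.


Linear scale factor k = 4
Original area = 56 units^2
Rule: under a linear scaling by k, areas scale by k^2.
k^2 = 4^2 = 16
New area = 56 * 16
New area = 896
896 units^2


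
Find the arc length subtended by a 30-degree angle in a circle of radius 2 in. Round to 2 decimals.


Shape: circular arc
Radius r = 2 in, Angle = 30 degrees
Formula: L = (angle/360) * 2 * pi * r
2 * pi * r = 4 * pi
L = (30/360) * 4 * pi
L = 0.333333 * pi
L = 1.05
1.05 in


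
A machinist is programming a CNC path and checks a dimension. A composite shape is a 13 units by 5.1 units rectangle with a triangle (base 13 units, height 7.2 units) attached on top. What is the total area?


Composite shape: rectangle + triangle
Rectangle area = 13 * 5.1 = 66.3
Triangle area = 0.5 * 13 * 7.2 = 46.8
Total = 66.3 + 46.8
Total = 113.1
113.1 units^2


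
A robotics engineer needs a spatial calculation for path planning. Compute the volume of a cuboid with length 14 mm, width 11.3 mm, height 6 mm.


Shape: rectangular prism
l = 14 mm, w = 11.3 mm, h = 6 mm
Formula: V = l * w * h
V = 14 * 11.3 * 6
V = 158.2 * 6
V = 949.2
949.2 mm^3


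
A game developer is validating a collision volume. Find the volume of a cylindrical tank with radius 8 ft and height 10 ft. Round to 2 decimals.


Shape: cylinder
Radius r = 8 ft, Height h = 10 ft
Formula: V = pi * r^2 * h
r^2 = 64
V = pi * 64 * 10
V = 640 * pi
V = 2010.62
2010.62 ft^3


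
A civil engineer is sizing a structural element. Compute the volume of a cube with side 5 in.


Shape: cube
Side s = 5 in
Formula: V = s^3
V = 5 * 5 * 5
V = 25 * 5
V = 125
125 in^3


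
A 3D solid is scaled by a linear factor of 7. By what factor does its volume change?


Linear scale factor k = 7
Rule: under a linear scaling by k, volumes scale by k^3.
k^3 = 7 * 7 * 7
k^3 = 49 * 7
k^3 = 343
Volume scales by a factor of 343.
343 (dimensionless)


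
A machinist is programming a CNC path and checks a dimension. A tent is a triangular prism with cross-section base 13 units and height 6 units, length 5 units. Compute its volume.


Shape: triangular prism
Triangle base = 13 units, triangle height = 6 units, prism length L = 5 units
Formula: V = (1/2 * b * h_tri) * L
Cross-section area = 0.5 * 13 * 6 = 39
V = 39 * 5
V = 195
195 units^3


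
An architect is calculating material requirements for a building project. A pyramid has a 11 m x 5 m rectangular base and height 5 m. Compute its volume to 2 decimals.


Shape: rectangular pyramid
Base: 11 m x 5 m, Height h = 5 m
Formula: V = (1/3) * base_area * h
base_area = 11 * 5 = 55
base_area * h = 55 * 5 = 275
V = 275 / 3
V = 91.67
91.67 m^3


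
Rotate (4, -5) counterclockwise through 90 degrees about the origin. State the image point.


Transformation: rotation about the origin
Original point: (4, -5)
Rule for 90 deg counterclockwise: (x, y) -> (-y, x)
Apply: (4, -5) -> (5, 4)
(5, 4)


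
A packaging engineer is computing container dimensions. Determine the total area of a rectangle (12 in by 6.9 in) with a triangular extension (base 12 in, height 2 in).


Composite shape: rectangle + triangle
Rectangle area = 12 * 6.9 = 82.8
Triangle area = 0.5 * 12 * 2 = 12
Total = 82.8 + 12
Total = 94.8
94.8 in^2


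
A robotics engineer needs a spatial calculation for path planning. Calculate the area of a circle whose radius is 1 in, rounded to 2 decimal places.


Shape: circle
Radius r = 1 in
Formula: A = pi * r^2
r^2 = 1^2 = 1
A = pi * 1
A = 3.14
3.14 in^2


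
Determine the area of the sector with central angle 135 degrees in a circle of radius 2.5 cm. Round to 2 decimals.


Shape: circular sector
Radius r = 2.5 cm, Angle = 135 degrees
Formula: A = (angle/360) * pi * r^2
r^2 = 6.25
Fraction of circle = 135/360
A = (135/360) * pi * 6.25
A = 2.34375 * pi
A = 7.36
7.36 cm^2


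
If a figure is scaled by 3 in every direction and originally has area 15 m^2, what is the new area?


Linear scale factor k = 3
Original area = 15 m^2
Rule: under a linear scaling by k, areas scale by k^2.
k^2 = 3^2 = 9
New area = 15 * 9
New area = 135
135 m^2


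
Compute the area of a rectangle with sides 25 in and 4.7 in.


Shape: rectangle
Length l = 25 in, Width w = 4.7 in
Formula: A = l * w
A = 25 * 4.7
A = 117.5
117.5 in^2


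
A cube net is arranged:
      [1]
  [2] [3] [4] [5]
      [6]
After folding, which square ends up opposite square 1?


Net: cross layout. Take square 3 as the base (bottom).
Fold the four squares in the horizontal row up around 3: 2 -> left, 4 -> right, 5 wraps to the top.
Fold 1 and 6 up from 3: 1 -> back, 6 -> front.
Opposite pairs are therefore: (1, 6), (2, 4), (3, 5).
Face 1 is opposite face 6.
face 6


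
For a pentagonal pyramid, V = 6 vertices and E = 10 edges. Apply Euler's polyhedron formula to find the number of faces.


Polyhedron: pentagonal pyramid
Euler's formula for convex polyhedra: V - E + F = 2
Given: V = 6 vertices and E = 10 edges
Solve for F:
F = 2 + E - V = 2 + 10 - 6 = 6
6 faces


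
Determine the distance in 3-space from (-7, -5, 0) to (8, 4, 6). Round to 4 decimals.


3D distance between two points
P1 = (-7, -5, 0), P2 = (8, 4, 6)
Formula: d = sqrt((x2-x1)^2 + (y2-y1)^2 + (z2-z1)^2)
dx = 8 - -7 = 15
dy = 4 - -5 = 9
dz = 6 - 0 = 6
dx^2 + dy^2 + dz^2 = 225 + 81 + 36 = 342
d = sqrt(342)
d = 18.4932
18.4932 units


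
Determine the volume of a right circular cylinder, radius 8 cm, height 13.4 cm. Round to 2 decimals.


Shape: cylinder
Radius r = 8 cm, Height h = 13.4 cm
Formula: V = pi * r^2 * h
r^2 = 64
V = pi * 64 * 13.4
V = 857.6 * pi
V = 2694.23
2694.23 cm^3


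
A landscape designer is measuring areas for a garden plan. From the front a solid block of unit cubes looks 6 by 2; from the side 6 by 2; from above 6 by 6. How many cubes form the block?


Orthographic views of a solid rectangular block:
Front view 6 x 2 -> length = 6, height = 2
Side view 6 x 2 -> width = 6, height = 2 (consistent)
Top view 6 x 6 -> confirms length = 6, width = 6
The block is 6 x 6 x 2.
Total unit cubes = 6 * 6 * 2 = 72
72 unit cubes


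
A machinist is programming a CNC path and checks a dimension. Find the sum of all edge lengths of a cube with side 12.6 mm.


Shape: cube
Side s = 12.6 mm
A cube has 12 edges, all equal.
Formula: total edge length = 12 * s
Total = 12 * 12.6
Total = 151.2
151.2 mm


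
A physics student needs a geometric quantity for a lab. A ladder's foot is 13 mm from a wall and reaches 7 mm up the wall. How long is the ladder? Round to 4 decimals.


Shape: right triangle
Legs a = 13 mm, b = 7 mm
Formula: c = sqrt(a^2 + b^2)
a^2 = 169, b^2 = 49
a^2 + b^2 = 218
c = sqrt(218)
c = 14.7648
14.7648 mm


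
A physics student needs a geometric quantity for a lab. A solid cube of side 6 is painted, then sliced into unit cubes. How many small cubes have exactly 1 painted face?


Large cube: 6 x 6 x 6, cut into unit cubes.
n = 6, so n - 2 = 4
Cubes with 1 painted face lie in the interior of each face.
A cube has 6 faces; each contributes (n - 2)^2 = 16 such cubes.
Count = 6 * 16 = 96
96 unit cubes


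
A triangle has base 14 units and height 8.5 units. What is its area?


Shape: triangle
Base b = 14 units, Height h = 8.5 units
Formula: A = (1/2) * b * h
A = 0.5 * 14 * 8.5
A = 0.5 * 119
A = 59.5
59.5 units^2


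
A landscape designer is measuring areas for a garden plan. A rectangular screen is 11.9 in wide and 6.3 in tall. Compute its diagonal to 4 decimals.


Shape: rectangle (diagonal via Pythagoras)
Sides: 11.9 in and 6.3 in
Formula: d = sqrt(l^2 + w^2)
l^2 = 141.61, w^2 = 39.69
l^2 + w^2 = 181.3
d = sqrt(181.3)
d = 13.4648
13.4648 in


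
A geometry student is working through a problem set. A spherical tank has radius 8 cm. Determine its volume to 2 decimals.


Shape: sphere
Radius r = 8 cm
Formula: V = (4/3) * pi * r^3
r^3 = 512
(4/3) * 512 = 682.666667
V = 682.666667 * pi
V = 2144.66
2144.66 cm^3


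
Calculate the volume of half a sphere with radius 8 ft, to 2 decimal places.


Shape: hemisphere (half of a sphere)
Radius r = 8 ft
Formula: V = (1/2) * (4/3) * pi * r^3 = (2/3) * pi * r^3
r^3 = 512
(2/3) * 512 = 341.333333
V = 341.333333 * pi
V = 1072.33
1072.33 ft^3


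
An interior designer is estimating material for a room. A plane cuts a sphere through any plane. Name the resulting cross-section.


Solid: sphere
Cutting plane: through any plane
Visualize the intersection of the plane with the solid's surface.
The boundary of the cut region is a circle.
circle


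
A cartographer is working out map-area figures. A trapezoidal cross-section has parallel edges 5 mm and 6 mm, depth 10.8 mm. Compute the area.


Shape: trapezoid
Parallel sides a = 5 mm, b = 6 mm; Height h = 10.8 mm
Formula: A = (a + b) * h / 2
a + b = 5 + 6 = 11
A = 11 * 10.8 / 2
A = 118.8 / 2
A = 59.4
59.4 mm^2


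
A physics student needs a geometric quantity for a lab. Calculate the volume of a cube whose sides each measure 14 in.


Shape: cube
Side s = 14 in
Formula: V = s^3
V = 14 * 14 * 14
V = 196 * 14
V = 2744
2744 in^3


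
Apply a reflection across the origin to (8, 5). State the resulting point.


Transformation: reflection
Original point: (8, 5)
Rule for reflection through the origin: (x, y) -> (-x, -y)
Apply: (8, 5) -> (-8, -5)
(-8, -5)


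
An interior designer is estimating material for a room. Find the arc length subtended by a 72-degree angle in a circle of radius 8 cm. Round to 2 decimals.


Shape: circular arc
Radius r = 8 cm, Angle = 72 degrees
Formula: L = (angle/360) * 2 * pi * r
2 * pi * r = 16 * pi
L = (72/360) * 16 * pi
L = 3.2 * pi
L = 10.05
10.05 cm


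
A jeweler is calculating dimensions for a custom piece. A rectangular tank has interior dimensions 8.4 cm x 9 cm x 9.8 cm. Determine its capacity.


Shape: rectangular prism
l = 8.4 cm, w = 9 cm, h = 9.8 cm
Formula: V = l * w * h
V = 8.4 * 9 * 9.8
V = 75.6 * 9.8
V = 740.88
740.88 cm^3


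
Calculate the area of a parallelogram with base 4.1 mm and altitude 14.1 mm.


Shape: parallelogram
Base b = 4.1 mm, Height h = 14.1 mm
Formula: A = b * h
A = 4.1 * 14.1
A = 57.81
57.81 mm^2


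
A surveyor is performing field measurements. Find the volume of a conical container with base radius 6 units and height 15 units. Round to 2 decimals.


Shape: cone
Radius r = 6 units, Height h = 15 units
Formula: V = (1/3) * pi * r^2 * h
r^2 = 36
pi * r^2 * h = pi * 36 * 15 = 540 * pi
V = 540 * pi / 3
V = 565.49
565.49 units^3


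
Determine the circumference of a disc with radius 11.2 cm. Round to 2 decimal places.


Shape: circle
Radius r = 11.2 cm
Formula: C = 2 * pi * r
C = 2 * pi * 11.2
C = 22.4 * pi
C = 70.37
70.37 cm


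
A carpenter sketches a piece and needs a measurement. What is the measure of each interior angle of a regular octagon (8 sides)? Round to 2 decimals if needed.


Shape: regular octagon (8 sides)
Formula: interior angle = (n - 2) * 180 / n
(n - 2) = 6
(n - 2) * 180 = 1080
angle = 1080 / 8
angle = 135
135 degrees


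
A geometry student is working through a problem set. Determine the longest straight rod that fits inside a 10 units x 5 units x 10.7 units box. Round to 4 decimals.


Shape: rectangular box (space diagonal)
l = 10 units, w = 5 units, h = 10.7 units
Visualize: the diagonal of the base, then a right triangle with that diagonal and the height.
Formula: d = sqrt(l^2 + w^2 + h^2)
l^2 + w^2 + h^2 = 100 + 25 + 114.49 = 239.49
d = sqrt(239.49)
d = 15.4755
15.4755 units


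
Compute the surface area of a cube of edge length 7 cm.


Shape: cube
Side s = 7 cm
A cube has 6 square faces.
Formula: SA = 6 * s^2
s^2 = 49
SA = 6 * 49
SA = 294
294 cm^2


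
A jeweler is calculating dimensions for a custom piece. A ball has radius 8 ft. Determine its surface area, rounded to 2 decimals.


Shape: sphere
Radius r = 8 ft
Formula: SA = 4 * pi * r^2
r^2 = 64
SA = 4 * pi * 64
SA = 256 * pi
SA = 804.25
804.25 ft^2
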